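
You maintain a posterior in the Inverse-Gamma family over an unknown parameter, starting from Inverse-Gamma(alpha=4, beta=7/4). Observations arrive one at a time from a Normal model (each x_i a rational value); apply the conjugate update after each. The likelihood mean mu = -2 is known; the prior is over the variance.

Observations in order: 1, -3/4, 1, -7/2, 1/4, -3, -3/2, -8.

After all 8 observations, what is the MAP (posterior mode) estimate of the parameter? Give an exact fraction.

541/144

obs 1: x=1 → posterior Inverse-Gamma(9/2, 25/4)
obs 2: x=-3/4 → posterior Inverse-Gamma(5, 225/32)
obs 3: x=1 → posterior Inverse-Gamma(11/2, 369/32)
obs 4: x=-7/2 → posterior Inverse-Gamma(6, 405/32)
obs 5: x=1/4 → posterior Inverse-Gamma(13/2, 243/16)
obs 6: x=-3 → posterior Inverse-Gamma(7, 251/16)
obs 7: x=-3/2 → posterior Inverse-Gamma(15/2, 253/16)
obs 8: x=-8 → posterior Inverse-Gamma(8, 541/16)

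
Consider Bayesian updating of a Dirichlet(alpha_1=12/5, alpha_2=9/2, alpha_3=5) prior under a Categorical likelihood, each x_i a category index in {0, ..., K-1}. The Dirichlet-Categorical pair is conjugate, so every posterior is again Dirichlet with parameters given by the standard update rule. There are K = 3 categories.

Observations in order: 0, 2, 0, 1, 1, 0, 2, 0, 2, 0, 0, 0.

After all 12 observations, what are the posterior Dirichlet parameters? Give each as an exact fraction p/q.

obs 1: x=0 → posterior Dirichlet(17/5, 9/2, 5)
obs 2: x=2 → posterior Dirichlet(17/5, 9/2, 6)
obs 3: x=0 → posterior Dirichlet(22/5, 9/2, 6)
obs 4: x=1 → posterior Dirichlet(22/5, 11/2, 6)
obs 5: x=1 → posterior Dirichlet(22/5, 13/2, 6)
obs 6: x=0 → posterior Dirichlet(27/5, 13/2, 6)
obs 7: x=2 → posterior Dirichlet(27/5, 13/2, 7)
obs 8: x=0 → posterior Dirichlet(32/5, 13/2, 7)
obs 9: x=2 → posterior Dirichlet(32/5, 13/2, 8)
obs 10: x=0 → posterior Dirichlet(37/5, 13/2, 8)
obs 11: x=0 → posterior Dirichlet(42/5, 13/2, 8)
obs 12: x=0 → posterior Dirichlet(47/5, 13/2, 8)

alpha_1=47/5, alpha_2=13/2, alpha_3=8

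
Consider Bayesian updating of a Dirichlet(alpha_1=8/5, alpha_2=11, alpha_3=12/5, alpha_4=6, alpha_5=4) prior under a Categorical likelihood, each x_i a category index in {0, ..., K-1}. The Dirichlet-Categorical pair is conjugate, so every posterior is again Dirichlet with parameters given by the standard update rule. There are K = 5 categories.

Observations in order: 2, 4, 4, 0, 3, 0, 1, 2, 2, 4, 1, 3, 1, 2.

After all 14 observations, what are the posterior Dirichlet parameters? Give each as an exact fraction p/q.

obs 1: x=2 → posterior Dirichlet(8/5, 11, 17/5, 6, 4)
obs 2: x=4 → posterior Dirichlet(8/5, 11, 17/5, 6, 5)
obs 3: x=4 → posterior Dirichlet(8/5, 11, 17/5, 6, 6)
obs 4: x=0 → posterior Dirichlet(13/5, 11, 17/5, 6, 6)
obs 5: x=3 → posterior Dirichlet(13/5, 11, 17/5, 7, 6)
obs 6: x=0 → posterior Dirichlet(18/5, 11, 17/5, 7, 6)
obs 7: x=1 → posterior Dirichlet(18/5, 12, 17/5, 7, 6)
obs 8: x=2 → posterior Dirichlet(18/5, 12, 22/5, 7, 6)
obs 9: x=2 → posterior Dirichlet(18/5, 12, 27/5, 7, 6)
obs 10: x=4 → posterior Dirichlet(18/5, 12, 27/5, 7, 7)
obs 11: x=1 → posterior Dirichlet(18/5, 13, 27/5, 7, 7)
obs 12: x=3 → posterior Dirichlet(18/5, 13, 27/5, 8, 7)
obs 13: x=1 → posterior Dirichlet(18/5, 14, 27/5, 8, 7)
obs 14: x=2 → posterior Dirichlet(18/5, 14, 32/5, 8, 7)

alpha_1=18/5, alpha_2=14, alpha_3=32/5, alpha_4=8, alpha_5=7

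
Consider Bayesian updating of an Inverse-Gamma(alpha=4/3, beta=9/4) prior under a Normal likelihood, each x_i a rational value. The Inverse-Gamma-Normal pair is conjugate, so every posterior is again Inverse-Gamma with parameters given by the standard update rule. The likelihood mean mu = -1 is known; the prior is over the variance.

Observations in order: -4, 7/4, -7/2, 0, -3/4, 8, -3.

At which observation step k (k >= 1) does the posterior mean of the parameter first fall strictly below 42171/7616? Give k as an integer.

k = 5

obs 1: x=-4 → posterior Inverse-Gamma(11/6, 27/4)
obs 2: x=7/4 → posterior Inverse-Gamma(7/3, 337/32)
obs 3: x=-7/2 → posterior Inverse-Gamma(17/6, 437/32)
obs 4: x=0 → posterior Inverse-Gamma(10/3, 453/32)
obs 5: x=-3/4 → posterior Inverse-Gamma(23/6, 227/16)
obs 6: x=8 → posterior Inverse-Gamma(13/3, 875/16)
obs 7: x=-3 → posterior Inverse-Gamma(29/6, 907/16)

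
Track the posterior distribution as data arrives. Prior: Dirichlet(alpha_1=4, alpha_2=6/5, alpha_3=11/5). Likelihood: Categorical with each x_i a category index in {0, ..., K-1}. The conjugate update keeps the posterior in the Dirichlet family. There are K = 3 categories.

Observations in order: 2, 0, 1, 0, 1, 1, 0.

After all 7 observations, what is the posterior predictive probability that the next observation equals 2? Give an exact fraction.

obs 1: x=2 → posterior Dirichlet(4, 6/5, 16/5)
obs 2: x=0 → posterior Dirichlet(5, 6/5, 16/5)
obs 3: x=1 → posterior Dirichlet(5, 11/5, 16/5)
obs 4: x=0 → posterior Dirichlet(6, 11/5, 16/5)
obs 5: x=1 → posterior Dirichlet(6, 16/5, 16/5)
obs 6: x=1 → posterior Dirichlet(6, 21/5, 16/5)
obs 7: x=0 → posterior Dirichlet(7, 21/5, 16/5)

2/9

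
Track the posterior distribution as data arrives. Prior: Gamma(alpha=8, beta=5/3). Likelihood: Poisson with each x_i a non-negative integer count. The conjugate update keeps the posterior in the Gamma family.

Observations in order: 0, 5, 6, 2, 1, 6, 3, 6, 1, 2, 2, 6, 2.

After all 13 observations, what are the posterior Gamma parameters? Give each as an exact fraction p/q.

obs 1: x=0 → posterior Gamma(8, 8/3)
obs 2: x=5 → posterior Gamma(13, 11/3)
obs 3: x=6 → posterior Gamma(19, 14/3)
obs 4: x=2 → posterior Gamma(21, 17/3)
obs 5: x=1 → posterior Gamma(22, 20/3)
obs 6: x=6 → posterior Gamma(28, 23/3)
obs 7: x=3 → posterior Gamma(31, 26/3)
obs 8: x=6 → posterior Gamma(37, 29/3)
obs 9: x=1 → posterior Gamma(38, 32/3)
obs 10: x=2 → posterior Gamma(40, 35/3)
obs 11: x=2 → posterior Gamma(42, 38/3)
obs 12: x=6 → posterior Gamma(48, 41/3)
obs 13: x=2 → posterior Gamma(50, 44/3)

alpha=50, beta=44/3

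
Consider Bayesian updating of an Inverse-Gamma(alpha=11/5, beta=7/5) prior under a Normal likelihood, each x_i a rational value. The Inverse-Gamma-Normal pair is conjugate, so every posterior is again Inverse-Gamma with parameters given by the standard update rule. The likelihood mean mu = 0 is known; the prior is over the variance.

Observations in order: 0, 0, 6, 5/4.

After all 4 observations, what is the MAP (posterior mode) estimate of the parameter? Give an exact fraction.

3229/832

obs 1: x=0 → posterior Inverse-Gamma(27/10, 7/5)
obs 2: x=0 → posterior Inverse-Gamma(16/5, 7/5)
obs 3: x=6 → posterior Inverse-Gamma(37/10, 97/5)
obs 4: x=5/4 → posterior Inverse-Gamma(21/5, 3229/160)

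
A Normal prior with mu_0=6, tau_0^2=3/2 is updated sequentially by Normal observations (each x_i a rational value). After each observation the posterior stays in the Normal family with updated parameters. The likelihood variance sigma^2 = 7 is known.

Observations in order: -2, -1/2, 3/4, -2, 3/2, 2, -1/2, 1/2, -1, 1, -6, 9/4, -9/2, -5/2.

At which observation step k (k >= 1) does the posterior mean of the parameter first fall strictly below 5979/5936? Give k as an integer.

obs 1: x=-2 → posterior Normal(78/17, 21/17)
obs 2: x=-1/2 → posterior Normal(153/40, 21/20)
obs 3: x=3/4 → posterior Normal(315/92, 21/23)
obs 4: x=-2 → posterior Normal(291/104, 21/26)
obs 5: x=3/2 → posterior Normal(309/116, 21/29)
obs 6: x=2 → posterior Normal(333/128, 21/32)
obs 7: x=-1/2 → posterior Normal(327/140, 3/5)
obs 8: x=1/2 → posterior Normal(333/152, 21/38)
obs 9: x=-1 → posterior Normal(321/164, 21/41)
obs 10: x=1 → posterior Normal(333/176, 21/44)
obs 11: x=-6 → posterior Normal(261/188, 21/47)
obs 12: x=9/4 → posterior Normal(36/25, 21/50)
obs 13: x=-9/2 → posterior Normal(117/106, 21/53)
obs 14: x=-5/2 → posterior Normal(51/56, 3/8)

k = 14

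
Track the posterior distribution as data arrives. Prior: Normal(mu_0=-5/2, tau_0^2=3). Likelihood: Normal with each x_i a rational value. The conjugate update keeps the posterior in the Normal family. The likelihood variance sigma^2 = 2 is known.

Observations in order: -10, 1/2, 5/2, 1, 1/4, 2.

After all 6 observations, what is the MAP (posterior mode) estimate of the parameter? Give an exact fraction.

-13/16

obs 1: x=-10 → posterior Normal(-7, 6/5)
obs 2: x=1/2 → posterior Normal(-67/16, 3/4)
obs 3: x=5/2 → posterior Normal(-26/11, 6/11)
obs 4: x=1 → posterior Normal(-23/14, 3/7)
obs 5: x=1/4 → posterior Normal(-89/68, 6/17)
obs 6: x=2 → posterior Normal(-13/16, 3/10)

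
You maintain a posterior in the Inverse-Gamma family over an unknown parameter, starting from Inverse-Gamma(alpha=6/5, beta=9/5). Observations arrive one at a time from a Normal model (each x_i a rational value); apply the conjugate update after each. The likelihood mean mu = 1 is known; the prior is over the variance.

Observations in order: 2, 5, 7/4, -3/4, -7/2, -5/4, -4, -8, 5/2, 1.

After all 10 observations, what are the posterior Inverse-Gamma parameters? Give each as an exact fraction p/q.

obs 1: x=2 → posterior Inverse-Gamma(17/10, 23/10)
obs 2: x=5 → posterior Inverse-Gamma(11/5, 103/10)
obs 3: x=7/4 → posterior Inverse-Gamma(27/10, 1693/160)
obs 4: x=-3/4 → posterior Inverse-Gamma(16/5, 969/80)
obs 5: x=-7/2 → posterior Inverse-Gamma(37/10, 1779/80)
obs 6: x=-5/4 → posterior Inverse-Gamma(21/5, 3963/160)
obs 7: x=-4 → posterior Inverse-Gamma(47/10, 5963/160)
obs 8: x=-8 → posterior Inverse-Gamma(26/5, 12443/160)
obs 9: x=5/2 → posterior Inverse-Gamma(57/10, 12623/160)
obs 10: x=1 → posterior Inverse-Gamma(31/5, 12623/160)

alpha=31/5, beta=12623/160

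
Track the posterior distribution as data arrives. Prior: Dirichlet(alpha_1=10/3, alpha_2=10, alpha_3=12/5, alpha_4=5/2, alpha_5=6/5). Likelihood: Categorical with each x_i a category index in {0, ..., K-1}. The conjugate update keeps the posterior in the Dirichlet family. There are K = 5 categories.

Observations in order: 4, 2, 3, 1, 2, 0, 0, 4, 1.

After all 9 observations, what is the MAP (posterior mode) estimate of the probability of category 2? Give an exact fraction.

obs 1: x=4 → posterior Dirichlet(10/3, 10, 12/5, 5/2, 11/5)
obs 2: x=2 → posterior Dirichlet(10/3, 10, 17/5, 5/2, 11/5)
obs 3: x=3 → posterior Dirichlet(10/3, 10, 17/5, 7/2, 11/5)
obs 4: x=1 → posterior Dirichlet(10/3, 11, 17/5, 7/2, 11/5)
obs 5: x=2 → posterior Dirichlet(10/3, 11, 22/5, 7/2, 11/5)
obs 6: x=0 → posterior Dirichlet(13/3, 11, 22/5, 7/2, 11/5)
obs 7: x=0 → posterior Dirichlet(16/3, 11, 22/5, 7/2, 11/5)
obs 8: x=4 → posterior Dirichlet(16/3, 11, 22/5, 7/2, 16/5)
obs 9: x=1 → posterior Dirichlet(16/3, 12, 22/5, 7/2, 16/5)

102/703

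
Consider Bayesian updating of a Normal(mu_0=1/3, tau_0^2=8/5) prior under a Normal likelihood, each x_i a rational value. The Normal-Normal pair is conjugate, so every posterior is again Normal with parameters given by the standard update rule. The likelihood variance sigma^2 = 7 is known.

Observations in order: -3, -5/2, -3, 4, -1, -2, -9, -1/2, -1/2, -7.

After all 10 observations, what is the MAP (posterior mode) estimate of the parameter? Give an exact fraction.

obs 1: x=-3 → posterior Normal(-37/129, 56/43)
obs 2: x=-5/2 → posterior Normal(-97/153, 56/51)
obs 3: x=-3 → posterior Normal(-169/177, 56/59)
obs 4: x=4 → posterior Normal(-73/201, 56/67)
obs 5: x=-1 → posterior Normal(-97/225, 56/75)
obs 6: x=-2 → posterior Normal(-145/249, 56/83)
obs 7: x=-9 → posterior Normal(-361/273, 8/13)
obs 8: x=-1/2 → posterior Normal(-373/297, 56/99)
obs 9: x=-1/2 → posterior Normal(-385/321, 56/107)
obs 10: x=-7 → posterior Normal(-553/345, 56/115)

-553/345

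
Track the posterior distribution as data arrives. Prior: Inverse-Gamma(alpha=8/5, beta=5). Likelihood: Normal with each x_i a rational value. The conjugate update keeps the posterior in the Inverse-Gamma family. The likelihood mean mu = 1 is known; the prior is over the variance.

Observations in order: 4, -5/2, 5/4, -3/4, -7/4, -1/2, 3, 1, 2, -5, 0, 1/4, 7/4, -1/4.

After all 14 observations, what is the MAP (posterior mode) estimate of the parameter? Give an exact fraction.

obs 1: x=4 → posterior Inverse-Gamma(21/10, 19/2)
obs 2: x=-5/2 → posterior Inverse-Gamma(13/5, 125/8)
obs 3: x=5/4 → posterior Inverse-Gamma(31/10, 501/32)
obs 4: x=-3/4 → posterior Inverse-Gamma(18/5, 275/16)
obs 5: x=-7/4 → posterior Inverse-Gamma(41/10, 671/32)
obs 6: x=-1/2 → posterior Inverse-Gamma(23/5, 707/32)
obs 7: x=3 → posterior Inverse-Gamma(51/10, 771/32)
obs 8: x=1 → posterior Inverse-Gamma(28/5, 771/32)
obs 9: x=2 → posterior Inverse-Gamma(61/10, 787/32)
obs 10: x=-5 → posterior Inverse-Gamma(33/5, 1363/32)
obs 11: x=0 → posterior Inverse-Gamma(71/10, 1379/32)
obs 12: x=1/4 → posterior Inverse-Gamma(38/5, 347/8)
obs 13: x=7/4 → posterior Inverse-Gamma(81/10, 1397/32)
obs 14: x=-1/4 → posterior Inverse-Gamma(43/5, 711/16)

1185/256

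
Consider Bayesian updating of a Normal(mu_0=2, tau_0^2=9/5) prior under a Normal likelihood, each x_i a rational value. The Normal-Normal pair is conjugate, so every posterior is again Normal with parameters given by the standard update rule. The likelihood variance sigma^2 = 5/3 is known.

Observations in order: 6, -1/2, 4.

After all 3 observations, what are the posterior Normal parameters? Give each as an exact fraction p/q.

obs 1: x=6 → posterior Normal(53/13, 45/52)
obs 2: x=-1/2 → posterior Normal(397/158, 45/79)
obs 3: x=4 → posterior Normal(613/212, 45/106)

mu_0=613/212, tau_0^2=45/106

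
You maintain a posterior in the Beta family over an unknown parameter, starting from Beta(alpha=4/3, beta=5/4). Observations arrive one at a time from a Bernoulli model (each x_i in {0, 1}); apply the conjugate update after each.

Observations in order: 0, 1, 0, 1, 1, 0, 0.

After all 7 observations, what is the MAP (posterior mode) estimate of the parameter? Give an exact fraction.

40/91

obs 1: x=0 → posterior Beta(4/3, 9/4)
obs 2: x=1 → posterior Beta(7/3, 9/4)
obs 3: x=0 → posterior Beta(7/3, 13/4)
obs 4: x=1 → posterior Beta(10/3, 13/4)
obs 5: x=1 → posterior Beta(13/3, 13/4)
obs 6: x=0 → posterior Beta(13/3, 17/4)
obs 7: x=0 → posterior Beta(13/3, 21/4)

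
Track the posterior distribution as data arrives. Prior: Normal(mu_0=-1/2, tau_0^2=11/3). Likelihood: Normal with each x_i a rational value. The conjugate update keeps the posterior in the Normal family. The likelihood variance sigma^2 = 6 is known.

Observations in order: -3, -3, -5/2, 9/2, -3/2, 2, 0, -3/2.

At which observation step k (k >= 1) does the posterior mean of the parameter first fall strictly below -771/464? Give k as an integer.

k = 2

obs 1: x=-3 → posterior Normal(-42/29, 66/29)
obs 2: x=-3 → posterior Normal(-15/8, 33/20)
obs 3: x=-5/2 → posterior Normal(-205/102, 22/17)
obs 4: x=9/2 → posterior Normal(-53/62, 33/31)
obs 5: x=-3/2 → posterior Normal(-139/146, 66/73)
obs 6: x=2 → posterior Normal(-95/168, 11/14)
obs 7: x=0 → posterior Normal(-1/2, 66/95)
obs 8: x=-3/2 → posterior Normal(-32/53, 33/53)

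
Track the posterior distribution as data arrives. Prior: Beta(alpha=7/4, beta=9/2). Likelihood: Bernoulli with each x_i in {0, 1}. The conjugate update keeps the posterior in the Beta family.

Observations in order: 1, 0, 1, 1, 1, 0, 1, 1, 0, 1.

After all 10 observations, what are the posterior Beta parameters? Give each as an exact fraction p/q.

obs 1: x=1 → posterior Beta(11/4, 9/2)
obs 2: x=0 → posterior Beta(11/4, 11/2)
obs 3: x=1 → posterior Beta(15/4, 11/2)
obs 4: x=1 → posterior Beta(19/4, 11/2)
obs 5: x=1 → posterior Beta(23/4, 11/2)
obs 6: x=0 → posterior Beta(23/4, 13/2)
obs 7: x=1 → posterior Beta(27/4, 13/2)
obs 8: x=1 → posterior Beta(31/4, 13/2)
obs 9: x=0 → posterior Beta(31/4, 15/2)
obs 10: x=1 → posterior Beta(35/4, 15/2)

alpha=35/4, beta=15/2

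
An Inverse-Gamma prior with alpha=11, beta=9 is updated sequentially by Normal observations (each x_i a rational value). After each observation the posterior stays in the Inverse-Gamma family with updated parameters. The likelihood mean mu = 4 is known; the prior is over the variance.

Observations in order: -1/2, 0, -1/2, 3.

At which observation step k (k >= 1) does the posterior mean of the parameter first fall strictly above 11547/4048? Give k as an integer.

k = 3

obs 1: x=-1/2 → posterior Inverse-Gamma(23/2, 153/8)
obs 2: x=0 → posterior Inverse-Gamma(12, 217/8)
obs 3: x=-1/2 → posterior Inverse-Gamma(25/2, 149/4)
obs 4: x=3 → posterior Inverse-Gamma(13, 151/4)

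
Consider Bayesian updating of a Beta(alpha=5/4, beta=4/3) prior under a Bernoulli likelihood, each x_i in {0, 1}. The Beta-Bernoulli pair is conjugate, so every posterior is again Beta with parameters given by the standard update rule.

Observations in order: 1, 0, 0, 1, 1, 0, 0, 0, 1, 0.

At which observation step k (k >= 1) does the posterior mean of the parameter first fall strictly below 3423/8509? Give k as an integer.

k = 8

obs 1: x=1 → posterior Beta(9/4, 4/3)
obs 2: x=0 → posterior Beta(9/4, 7/3)
obs 3: x=0 → posterior Beta(9/4, 10/3)
obs 4: x=1 → posterior Beta(13/4, 10/3)
obs 5: x=1 → posterior Beta(17/4, 10/3)
obs 6: x=0 → posterior Beta(17/4, 13/3)
obs 7: x=0 → posterior Beta(17/4, 16/3)
obs 8: x=0 → posterior Beta(17/4, 19/3)
obs 9: x=1 → posterior Beta(21/4, 19/3)
obs 10: x=0 → posterior Beta(21/4, 22/3)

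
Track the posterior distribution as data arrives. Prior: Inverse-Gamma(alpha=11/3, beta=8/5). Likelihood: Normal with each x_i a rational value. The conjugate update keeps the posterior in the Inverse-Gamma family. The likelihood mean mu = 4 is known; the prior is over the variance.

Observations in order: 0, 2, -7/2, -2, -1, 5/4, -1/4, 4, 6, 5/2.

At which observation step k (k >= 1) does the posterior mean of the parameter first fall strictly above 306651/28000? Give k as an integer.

k = 4

obs 1: x=0 → posterior Inverse-Gamma(25/6, 48/5)
obs 2: x=2 → posterior Inverse-Gamma(14/3, 58/5)
obs 3: x=-7/2 → posterior Inverse-Gamma(31/6, 1589/40)
obs 4: x=-2 → posterior Inverse-Gamma(17/3, 2309/40)
obs 5: x=-1 → posterior Inverse-Gamma(37/6, 2809/40)
obs 6: x=5/4 → posterior Inverse-Gamma(20/3, 11841/160)
obs 7: x=-1/4 → posterior Inverse-Gamma(43/6, 6643/80)
obs 8: x=4 → posterior Inverse-Gamma(23/3, 6643/80)
obs 9: x=6 → posterior Inverse-Gamma(49/6, 6803/80)
obs 10: x=5/2 → posterior Inverse-Gamma(26/3, 6893/80)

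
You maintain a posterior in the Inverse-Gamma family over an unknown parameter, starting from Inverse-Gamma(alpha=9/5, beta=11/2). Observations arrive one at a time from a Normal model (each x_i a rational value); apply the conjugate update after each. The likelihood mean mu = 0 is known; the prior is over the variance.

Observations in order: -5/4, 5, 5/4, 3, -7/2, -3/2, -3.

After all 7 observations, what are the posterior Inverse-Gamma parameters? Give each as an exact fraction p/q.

obs 1: x=-5/4 → posterior Inverse-Gamma(23/10, 201/32)
obs 2: x=5 → posterior Inverse-Gamma(14/5, 601/32)
obs 3: x=5/4 → posterior Inverse-Gamma(33/10, 313/16)
obs 4: x=3 → posterior Inverse-Gamma(19/5, 385/16)
obs 5: x=-7/2 → posterior Inverse-Gamma(43/10, 483/16)
obs 6: x=-3/2 → posterior Inverse-Gamma(24/5, 501/16)
obs 7: x=-3 → posterior Inverse-Gamma(53/10, 573/16)

alpha=53/10, beta=573/16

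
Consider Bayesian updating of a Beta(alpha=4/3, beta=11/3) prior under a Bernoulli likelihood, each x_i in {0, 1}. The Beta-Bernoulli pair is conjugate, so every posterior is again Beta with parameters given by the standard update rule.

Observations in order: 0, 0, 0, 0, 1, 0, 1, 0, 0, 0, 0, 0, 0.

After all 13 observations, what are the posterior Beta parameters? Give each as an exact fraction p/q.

obs 1: x=0 → posterior Beta(4/3, 14/3)
obs 2: x=0 → posterior Beta(4/3, 17/3)
obs 3: x=0 → posterior Beta(4/3, 20/3)
obs 4: x=0 → posterior Beta(4/3, 23/3)
obs 5: x=1 → posterior Beta(7/3, 23/3)
obs 6: x=0 → posterior Beta(7/3, 26/3)
obs 7: x=1 → posterior Beta(10/3, 26/3)
obs 8: x=0 → posterior Beta(10/3, 29/3)
obs 9: x=0 → posterior Beta(10/3, 32/3)
obs 10: x=0 → posterior Beta(10/3, 35/3)
obs 11: x=0 → posterior Beta(10/3, 38/3)
obs 12: x=0 → posterior Beta(10/3, 41/3)
obs 13: x=0 → posterior Beta(10/3, 44/3)

alpha=10/3, beta=44/3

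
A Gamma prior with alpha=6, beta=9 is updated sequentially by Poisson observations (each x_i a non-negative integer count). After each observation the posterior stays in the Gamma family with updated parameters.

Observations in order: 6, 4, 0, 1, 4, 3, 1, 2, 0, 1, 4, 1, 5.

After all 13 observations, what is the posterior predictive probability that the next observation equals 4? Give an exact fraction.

104122043077001365074772894838378930769016276554906337280/1558005952997140033806173725098810522409738596181909282129

obs 1: x=6 → posterior Gamma(12, 10)
obs 2: x=4 → posterior Gamma(16, 11)
obs 3: x=0 → posterior Gamma(16, 12)
obs 4: x=1 → posterior Gamma(17, 13)
obs 5: x=4 → posterior Gamma(21, 14)
obs 6: x=3 → posterior Gamma(24, 15)
obs 7: x=1 → posterior Gamma(25, 16)
obs 8: x=2 → posterior Gamma(27, 17)
obs 9: x=0 → posterior Gamma(27, 18)
obs 10: x=1 → posterior Gamma(28, 19)
obs 11: x=4 → posterior Gamma(32, 20)
obs 12: x=1 → posterior Gamma(33, 21)
obs 13: x=5 → posterior Gamma(38, 22)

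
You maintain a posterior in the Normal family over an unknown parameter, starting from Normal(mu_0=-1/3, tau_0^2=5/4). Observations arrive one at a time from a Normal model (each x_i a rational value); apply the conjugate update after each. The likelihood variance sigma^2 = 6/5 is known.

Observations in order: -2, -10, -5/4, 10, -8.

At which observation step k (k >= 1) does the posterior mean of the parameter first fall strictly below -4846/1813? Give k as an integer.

obs 1: x=-2 → posterior Normal(-58/49, 30/49)
obs 2: x=-10 → posterior Normal(-154/37, 15/37)
obs 3: x=-5/4 → posterior Normal(-1357/396, 10/33)
obs 4: x=10 → posterior Normal(-357/496, 15/62)
obs 5: x=-8 → posterior Normal(-1157/596, 30/149)

k = 2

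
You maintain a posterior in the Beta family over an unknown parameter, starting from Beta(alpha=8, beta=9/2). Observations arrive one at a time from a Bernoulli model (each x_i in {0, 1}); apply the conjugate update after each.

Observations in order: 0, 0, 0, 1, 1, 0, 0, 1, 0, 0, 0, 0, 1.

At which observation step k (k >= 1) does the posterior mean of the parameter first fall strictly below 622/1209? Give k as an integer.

obs 1: x=0 → posterior Beta(8, 11/2)
obs 2: x=0 → posterior Beta(8, 13/2)
obs 3: x=0 → posterior Beta(8, 15/2)
obs 4: x=1 → posterior Beta(9, 15/2)
obs 5: x=1 → posterior Beta(10, 15/2)
obs 6: x=0 → posterior Beta(10, 17/2)
obs 7: x=0 → posterior Beta(10, 19/2)
obs 8: x=1 → posterior Beta(11, 19/2)
obs 9: x=0 → posterior Beta(11, 21/2)
obs 10: x=0 → posterior Beta(11, 23/2)
obs 11: x=0 → posterior Beta(11, 25/2)
obs 12: x=0 → posterior Beta(11, 27/2)
obs 13: x=1 → posterior Beta(12, 27/2)

k = 7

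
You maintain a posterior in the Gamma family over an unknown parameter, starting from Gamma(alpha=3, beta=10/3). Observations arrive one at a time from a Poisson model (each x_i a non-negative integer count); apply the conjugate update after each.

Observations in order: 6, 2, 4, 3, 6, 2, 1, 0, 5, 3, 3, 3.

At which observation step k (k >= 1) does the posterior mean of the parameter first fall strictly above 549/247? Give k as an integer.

k = 3

obs 1: x=6 → posterior Gamma(9, 13/3)
obs 2: x=2 → posterior Gamma(11, 16/3)
obs 3: x=4 → posterior Gamma(15, 19/3)
obs 4: x=3 → posterior Gamma(18, 22/3)
obs 5: x=6 → posterior Gamma(24, 25/3)
obs 6: x=2 → posterior Gamma(26, 28/3)
obs 7: x=1 → posterior Gamma(27, 31/3)
obs 8: x=0 → posterior Gamma(27, 34/3)
obs 9: x=5 → posterior Gamma(32, 37/3)
obs 10: x=3 → posterior Gamma(35, 40/3)
obs 11: x=3 → posterior Gamma(38, 43/3)
obs 12: x=3 → posterior Gamma(41, 46/3)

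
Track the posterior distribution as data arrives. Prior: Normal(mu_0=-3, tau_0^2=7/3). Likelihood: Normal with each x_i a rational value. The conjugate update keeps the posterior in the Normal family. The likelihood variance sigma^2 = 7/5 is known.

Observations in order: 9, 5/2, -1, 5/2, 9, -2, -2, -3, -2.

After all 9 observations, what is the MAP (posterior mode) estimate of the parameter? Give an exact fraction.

obs 1: x=9 → posterior Normal(9/2, 7/8)
obs 2: x=5/2 → posterior Normal(97/26, 7/13)
obs 3: x=-1 → posterior Normal(29/12, 7/18)
obs 4: x=5/2 → posterior Normal(56/23, 7/23)
obs 5: x=9 → posterior Normal(101/28, 1/4)
obs 6: x=-2 → posterior Normal(91/33, 7/33)
obs 7: x=-2 → posterior Normal(81/38, 7/38)
obs 8: x=-3 → posterior Normal(66/43, 7/43)
obs 9: x=-2 → posterior Normal(7/6, 7/48)

7/6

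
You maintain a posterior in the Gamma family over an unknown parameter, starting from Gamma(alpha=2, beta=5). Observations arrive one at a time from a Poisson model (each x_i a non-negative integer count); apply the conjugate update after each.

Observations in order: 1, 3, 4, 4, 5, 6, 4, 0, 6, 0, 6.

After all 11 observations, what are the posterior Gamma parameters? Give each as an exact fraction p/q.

obs 1: x=1 → posterior Gamma(3, 6)
obs 2: x=3 → posterior Gamma(6, 7)
obs 3: x=4 → posterior Gamma(10, 8)
obs 4: x=4 → posterior Gamma(14, 9)
obs 5: x=5 → posterior Gamma(19, 10)
obs 6: x=6 → posterior Gamma(25, 11)
obs 7: x=4 → posterior Gamma(29, 12)
obs 8: x=0 → posterior Gamma(29, 13)
obs 9: x=6 → posterior Gamma(35, 14)
obs 10: x=0 → posterior Gamma(35, 15)
obs 11: x=6 → posterior Gamma(41, 16)

alpha=41, beta=16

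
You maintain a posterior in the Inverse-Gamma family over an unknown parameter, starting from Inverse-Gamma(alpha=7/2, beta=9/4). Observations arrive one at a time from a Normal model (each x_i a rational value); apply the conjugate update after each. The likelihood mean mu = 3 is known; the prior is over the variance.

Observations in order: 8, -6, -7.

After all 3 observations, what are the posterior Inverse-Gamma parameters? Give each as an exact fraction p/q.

alpha=5, beta=421/4

obs 1: x=8 → posterior Inverse-Gamma(4, 59/4)
obs 2: x=-6 → posterior Inverse-Gamma(9/2, 221/4)
obs 3: x=-7 → posterior Inverse-Gamma(5, 421/4)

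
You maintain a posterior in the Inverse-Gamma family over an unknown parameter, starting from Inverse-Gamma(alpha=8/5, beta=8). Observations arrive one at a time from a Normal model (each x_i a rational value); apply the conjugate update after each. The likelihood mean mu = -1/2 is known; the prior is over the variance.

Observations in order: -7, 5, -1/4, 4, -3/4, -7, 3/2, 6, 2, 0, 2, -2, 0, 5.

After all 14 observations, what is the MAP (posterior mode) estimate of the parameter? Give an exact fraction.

9715/768

obs 1: x=-7 → posterior Inverse-Gamma(21/10, 233/8)
obs 2: x=5 → posterior Inverse-Gamma(13/5, 177/4)
obs 3: x=-1/4 → posterior Inverse-Gamma(31/10, 1417/32)
obs 4: x=4 → posterior Inverse-Gamma(18/5, 1741/32)
obs 5: x=-3/4 → posterior Inverse-Gamma(41/10, 871/16)
obs 6: x=-7 → posterior Inverse-Gamma(23/5, 1209/16)
obs 7: x=3/2 → posterior Inverse-Gamma(51/10, 1241/16)
obs 8: x=6 → posterior Inverse-Gamma(28/5, 1579/16)
obs 9: x=2 → posterior Inverse-Gamma(61/10, 1629/16)
obs 10: x=0 → posterior Inverse-Gamma(33/5, 1631/16)
obs 11: x=2 → posterior Inverse-Gamma(71/10, 1681/16)
obs 12: x=-2 → posterior Inverse-Gamma(38/5, 1699/16)
obs 13: x=0 → posterior Inverse-Gamma(81/10, 1701/16)
obs 14: x=5 → posterior Inverse-Gamma(43/5, 1943/16)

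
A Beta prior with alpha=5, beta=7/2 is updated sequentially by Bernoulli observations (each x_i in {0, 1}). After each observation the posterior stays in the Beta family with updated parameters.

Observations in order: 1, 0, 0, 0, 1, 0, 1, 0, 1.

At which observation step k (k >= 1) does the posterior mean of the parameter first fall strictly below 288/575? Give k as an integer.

k = 4

obs 1: x=1 → posterior Beta(6, 7/2)
obs 2: x=0 → posterior Beta(6, 9/2)
obs 3: x=0 → posterior Beta(6, 11/2)
obs 4: x=0 → posterior Beta(6, 13/2)
obs 5: x=1 → posterior Beta(7, 13/2)
obs 6: x=0 → posterior Beta(7, 15/2)
obs 7: x=1 → posterior Beta(8, 15/2)
obs 8: x=0 → posterior Beta(8, 17/2)
obs 9: x=1 → posterior Beta(9, 17/2)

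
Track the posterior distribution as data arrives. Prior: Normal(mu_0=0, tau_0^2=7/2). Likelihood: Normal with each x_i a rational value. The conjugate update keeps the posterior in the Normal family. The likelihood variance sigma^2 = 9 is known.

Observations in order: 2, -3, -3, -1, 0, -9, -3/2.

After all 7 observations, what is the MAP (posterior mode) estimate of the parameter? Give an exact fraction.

-217/134

obs 1: x=2 → posterior Normal(14/25, 63/25)
obs 2: x=-3 → posterior Normal(-7/32, 63/32)
obs 3: x=-3 → posterior Normal(-28/39, 21/13)
obs 4: x=-1 → posterior Normal(-35/46, 63/46)
obs 5: x=0 → posterior Normal(-35/53, 63/53)
obs 6: x=-9 → posterior Normal(-49/30, 21/20)
obs 7: x=-3/2 → posterior Normal(-217/134, 63/67)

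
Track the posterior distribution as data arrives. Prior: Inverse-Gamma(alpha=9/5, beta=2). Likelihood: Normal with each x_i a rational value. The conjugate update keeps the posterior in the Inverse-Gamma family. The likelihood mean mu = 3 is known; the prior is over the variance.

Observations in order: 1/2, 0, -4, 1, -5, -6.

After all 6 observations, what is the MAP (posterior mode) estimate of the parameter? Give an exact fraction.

4345/232

obs 1: x=1/2 → posterior Inverse-Gamma(23/10, 41/8)
obs 2: x=0 → posterior Inverse-Gamma(14/5, 77/8)
obs 3: x=-4 → posterior Inverse-Gamma(33/10, 273/8)
obs 4: x=1 → posterior Inverse-Gamma(19/5, 289/8)
obs 5: x=-5 → posterior Inverse-Gamma(43/10, 545/8)
obs 6: x=-6 → posterior Inverse-Gamma(24/5, 869/8)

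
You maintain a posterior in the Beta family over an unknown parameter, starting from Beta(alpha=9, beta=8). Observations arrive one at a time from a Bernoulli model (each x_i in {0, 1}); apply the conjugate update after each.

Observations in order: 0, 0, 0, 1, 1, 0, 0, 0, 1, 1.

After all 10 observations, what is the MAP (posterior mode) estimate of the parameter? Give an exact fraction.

12/25

obs 1: x=0 → posterior Beta(9, 9)
obs 2: x=0 → posterior Beta(9, 10)
obs 3: x=0 → posterior Beta(9, 11)
obs 4: x=1 → posterior Beta(10, 11)
obs 5: x=1 → posterior Beta(11, 11)
obs 6: x=0 → posterior Beta(11, 12)
obs 7: x=0 → posterior Beta(11, 13)
obs 8: x=0 → posterior Beta(11, 14)
obs 9: x=1 → posterior Beta(12, 14)
obs 10: x=1 → posterior Beta(13, 14)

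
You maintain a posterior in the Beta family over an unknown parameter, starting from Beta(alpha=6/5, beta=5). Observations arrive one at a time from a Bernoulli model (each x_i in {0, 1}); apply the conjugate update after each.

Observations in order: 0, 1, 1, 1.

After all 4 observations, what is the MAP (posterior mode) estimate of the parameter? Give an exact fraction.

16/41

obs 1: x=0 → posterior Beta(6/5, 6)
obs 2: x=1 → posterior Beta(11/5, 6)
obs 3: x=1 → posterior Beta(16/5, 6)
obs 4: x=1 → posterior Beta(21/5, 6)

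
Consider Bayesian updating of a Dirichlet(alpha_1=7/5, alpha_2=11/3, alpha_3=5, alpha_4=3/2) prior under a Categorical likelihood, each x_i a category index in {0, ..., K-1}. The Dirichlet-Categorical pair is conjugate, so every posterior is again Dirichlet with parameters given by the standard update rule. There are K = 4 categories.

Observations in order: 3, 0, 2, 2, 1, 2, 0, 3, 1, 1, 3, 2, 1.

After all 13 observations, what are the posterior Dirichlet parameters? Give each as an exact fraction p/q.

alpha_1=17/5, alpha_2=23/3, alpha_3=9, alpha_4=9/2

obs 1: x=3 → posterior Dirichlet(7/5, 11/3, 5, 5/2)
obs 2: x=0 → posterior Dirichlet(12/5, 11/3, 5, 5/2)
obs 3: x=2 → posterior Dirichlet(12/5, 11/3, 6, 5/2)
obs 4: x=2 → posterior Dirichlet(12/5, 11/3, 7, 5/2)
obs 5: x=1 → posterior Dirichlet(12/5, 14/3, 7, 5/2)
obs 6: x=2 → posterior Dirichlet(12/5, 14/3, 8, 5/2)
obs 7: x=0 → posterior Dirichlet(17/5, 14/3, 8, 5/2)
obs 8: x=3 → posterior Dirichlet(17/5, 14/3, 8, 7/2)
obs 9: x=1 → posterior Dirichlet(17/5, 17/3, 8, 7/2)
obs 10: x=1 → posterior Dirichlet(17/5, 20/3, 8, 7/2)
obs 11: x=3 → posterior Dirichlet(17/5, 20/3, 8, 9/2)
obs 12: x=2 → posterior Dirichlet(17/5, 20/3, 9, 9/2)
obs 13: x=1 → posterior Dirichlet(17/5, 23/3, 9, 9/2)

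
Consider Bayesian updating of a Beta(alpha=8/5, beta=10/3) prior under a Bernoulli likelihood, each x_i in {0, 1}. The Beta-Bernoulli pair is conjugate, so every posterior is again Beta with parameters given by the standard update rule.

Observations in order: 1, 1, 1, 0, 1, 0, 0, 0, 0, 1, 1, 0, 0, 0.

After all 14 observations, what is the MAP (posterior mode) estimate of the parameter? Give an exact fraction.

99/254

obs 1: x=1 → posterior Beta(13/5, 10/3)
obs 2: x=1 → posterior Beta(18/5, 10/3)
obs 3: x=1 → posterior Beta(23/5, 10/3)
obs 4: x=0 → posterior Beta(23/5, 13/3)
obs 5: x=1 → posterior Beta(28/5, 13/3)
obs 6: x=0 → posterior Beta(28/5, 16/3)
obs 7: x=0 → posterior Beta(28/5, 19/3)
obs 8: x=0 → posterior Beta(28/5, 22/3)
obs 9: x=0 → posterior Beta(28/5, 25/3)
obs 10: x=1 → posterior Beta(33/5, 25/3)
obs 11: x=1 → posterior Beta(38/5, 25/3)
obs 12: x=0 → posterior Beta(38/5, 28/3)
obs 13: x=0 → posterior Beta(38/5, 31/3)
obs 14: x=0 → posterior Beta(38/5, 34/3)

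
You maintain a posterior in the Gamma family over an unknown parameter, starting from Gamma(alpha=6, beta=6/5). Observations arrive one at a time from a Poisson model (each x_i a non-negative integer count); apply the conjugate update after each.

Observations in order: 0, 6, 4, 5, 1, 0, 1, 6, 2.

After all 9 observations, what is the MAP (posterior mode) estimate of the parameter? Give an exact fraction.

obs 1: x=0 → posterior Gamma(6, 11/5)
obs 2: x=6 → posterior Gamma(12, 16/5)
obs 3: x=4 → posterior Gamma(16, 21/5)
obs 4: x=5 → posterior Gamma(21, 26/5)
obs 5: x=1 → posterior Gamma(22, 31/5)
obs 6: x=0 → posterior Gamma(22, 36/5)
obs 7: x=1 → posterior Gamma(23, 41/5)
obs 8: x=6 → posterior Gamma(29, 46/5)
obs 9: x=2 → posterior Gamma(31, 51/5)

50/17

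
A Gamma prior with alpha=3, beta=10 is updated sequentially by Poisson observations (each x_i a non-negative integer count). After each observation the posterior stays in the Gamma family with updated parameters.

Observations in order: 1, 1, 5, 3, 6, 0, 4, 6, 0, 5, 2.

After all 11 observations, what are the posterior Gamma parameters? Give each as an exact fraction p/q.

obs 1: x=1 → posterior Gamma(4, 11)
obs 2: x=1 → posterior Gamma(5, 12)
obs 3: x=5 → posterior Gamma(10, 13)
obs 4: x=3 → posterior Gamma(13, 14)
obs 5: x=6 → posterior Gamma(19, 15)
obs 6: x=0 → posterior Gamma(19, 16)
obs 7: x=4 → posterior Gamma(23, 17)
obs 8: x=6 → posterior Gamma(29, 18)
obs 9: x=0 → posterior Gamma(29, 19)
obs 10: x=5 → posterior Gamma(34, 20)
obs 11: x=2 → posterior Gamma(36, 21)

alpha=36, beta=21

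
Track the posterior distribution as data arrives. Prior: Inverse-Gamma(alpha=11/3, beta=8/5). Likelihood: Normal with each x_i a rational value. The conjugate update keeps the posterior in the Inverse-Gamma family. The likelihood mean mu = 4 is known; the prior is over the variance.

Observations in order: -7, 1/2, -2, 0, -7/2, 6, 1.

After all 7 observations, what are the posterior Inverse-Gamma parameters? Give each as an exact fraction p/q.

alpha=43/6, beta=2577/20

obs 1: x=-7 → posterior Inverse-Gamma(25/6, 621/10)
obs 2: x=1/2 → posterior Inverse-Gamma(14/3, 2729/40)
obs 3: x=-2 → posterior Inverse-Gamma(31/6, 3449/40)
obs 4: x=0 → posterior Inverse-Gamma(17/3, 3769/40)
obs 5: x=-7/2 → posterior Inverse-Gamma(37/6, 2447/20)
obs 6: x=6 → posterior Inverse-Gamma(20/3, 2487/20)
obs 7: x=1 → posterior Inverse-Gamma(43/6, 2577/20)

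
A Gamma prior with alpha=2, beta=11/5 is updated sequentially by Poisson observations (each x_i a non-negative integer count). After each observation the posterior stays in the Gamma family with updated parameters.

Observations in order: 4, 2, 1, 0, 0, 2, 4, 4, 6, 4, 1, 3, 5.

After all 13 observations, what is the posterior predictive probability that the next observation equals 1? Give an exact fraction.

56191432995075546742592468734743397291487984043729157493703228561754685440/269721605590607563262106870407286853611938890184108047911269431464974473521

obs 1: x=4 → posterior Gamma(6, 16/5)
obs 2: x=2 → posterior Gamma(8, 21/5)
obs 3: x=1 → posterior Gamma(9, 26/5)
obs 4: x=0 → posterior Gamma(9, 31/5)
obs 5: x=0 → posterior Gamma(9, 36/5)
obs 6: x=2 → posterior Gamma(11, 41/5)
obs 7: x=4 → posterior Gamma(15, 46/5)
obs 8: x=4 → posterior Gamma(19, 51/5)
obs 9: x=6 → posterior Gamma(25, 56/5)
obs 10: x=4 → posterior Gamma(29, 61/5)
obs 11: x=1 → posterior Gamma(30, 66/5)
obs 12: x=3 → posterior Gamma(33, 71/5)
obs 13: x=5 → posterior Gamma(38, 76/5)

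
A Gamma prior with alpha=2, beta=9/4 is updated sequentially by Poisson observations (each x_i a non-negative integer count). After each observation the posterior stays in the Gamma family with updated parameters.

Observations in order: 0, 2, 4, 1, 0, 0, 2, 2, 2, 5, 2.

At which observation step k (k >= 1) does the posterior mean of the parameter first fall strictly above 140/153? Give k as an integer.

k = 2

obs 1: x=0 → posterior Gamma(2, 13/4)
obs 2: x=2 → posterior Gamma(4, 17/4)
obs 3: x=4 → posterior Gamma(8, 21/4)
obs 4: x=1 → posterior Gamma(9, 25/4)
obs 5: x=0 → posterior Gamma(9, 29/4)
obs 6: x=0 → posterior Gamma(9, 33/4)
obs 7: x=2 → posterior Gamma(11, 37/4)
obs 8: x=2 → posterior Gamma(13, 41/4)
obs 9: x=2 → posterior Gamma(15, 45/4)
obs 10: x=5 → posterior Gamma(20, 49/4)
obs 11: x=2 → posterior Gamma(22, 53/4)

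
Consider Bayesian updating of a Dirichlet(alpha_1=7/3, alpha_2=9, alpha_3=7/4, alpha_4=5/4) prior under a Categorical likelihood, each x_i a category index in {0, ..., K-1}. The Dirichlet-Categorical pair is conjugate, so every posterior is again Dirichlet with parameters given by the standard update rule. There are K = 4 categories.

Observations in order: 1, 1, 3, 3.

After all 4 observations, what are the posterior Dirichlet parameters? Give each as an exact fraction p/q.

obs 1: x=1 → posterior Dirichlet(7/3, 10, 7/4, 5/4)
obs 2: x=1 → posterior Dirichlet(7/3, 11, 7/4, 5/4)
obs 3: x=3 → posterior Dirichlet(7/3, 11, 7/4, 9/4)
obs 4: x=3 → posterior Dirichlet(7/3, 11, 7/4, 13/4)

alpha_1=7/3, alpha_2=11, alpha_3=7/4, alpha_4=13/4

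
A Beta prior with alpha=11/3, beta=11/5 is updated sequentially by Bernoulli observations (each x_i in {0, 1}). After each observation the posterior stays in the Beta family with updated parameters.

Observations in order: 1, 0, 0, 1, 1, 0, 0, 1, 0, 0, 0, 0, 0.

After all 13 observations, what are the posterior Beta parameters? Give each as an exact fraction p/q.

obs 1: x=1 → posterior Beta(14/3, 11/5)
obs 2: x=0 → posterior Beta(14/3, 16/5)
obs 3: x=0 → posterior Beta(14/3, 21/5)
obs 4: x=1 → posterior Beta(17/3, 21/5)
obs 5: x=1 → posterior Beta(20/3, 21/5)
obs 6: x=0 → posterior Beta(20/3, 26/5)
obs 7: x=0 → posterior Beta(20/3, 31/5)
obs 8: x=1 → posterior Beta(23/3, 31/5)
obs 9: x=0 → posterior Beta(23/3, 36/5)
obs 10: x=0 → posterior Beta(23/3, 41/5)
obs 11: x=0 → posterior Beta(23/3, 46/5)
obs 12: x=0 → posterior Beta(23/3, 51/5)
obs 13: x=0 → posterior Beta(23/3, 56/5)

alpha=23/3, beta=56/5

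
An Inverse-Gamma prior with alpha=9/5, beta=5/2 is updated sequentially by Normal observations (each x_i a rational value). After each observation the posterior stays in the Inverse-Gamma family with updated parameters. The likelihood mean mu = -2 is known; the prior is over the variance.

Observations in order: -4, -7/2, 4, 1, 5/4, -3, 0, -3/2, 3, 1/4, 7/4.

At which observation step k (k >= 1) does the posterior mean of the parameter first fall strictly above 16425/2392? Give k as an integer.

obs 1: x=-4 → posterior Inverse-Gamma(23/10, 9/2)
obs 2: x=-7/2 → posterior Inverse-Gamma(14/5, 45/8)
obs 3: x=4 → posterior Inverse-Gamma(33/10, 189/8)
obs 4: x=1 → posterior Inverse-Gamma(19/5, 225/8)
obs 5: x=5/4 → posterior Inverse-Gamma(43/10, 1069/32)
obs 6: x=-3 → posterior Inverse-Gamma(24/5, 1085/32)
obs 7: x=0 → posterior Inverse-Gamma(53/10, 1149/32)
obs 8: x=-3/2 → posterior Inverse-Gamma(29/5, 1153/32)
obs 9: x=3 → posterior Inverse-Gamma(63/10, 1553/32)
obs 10: x=1/4 → posterior Inverse-Gamma(34/5, 817/16)
obs 11: x=7/4 → posterior Inverse-Gamma(73/10, 1859/32)

k = 3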